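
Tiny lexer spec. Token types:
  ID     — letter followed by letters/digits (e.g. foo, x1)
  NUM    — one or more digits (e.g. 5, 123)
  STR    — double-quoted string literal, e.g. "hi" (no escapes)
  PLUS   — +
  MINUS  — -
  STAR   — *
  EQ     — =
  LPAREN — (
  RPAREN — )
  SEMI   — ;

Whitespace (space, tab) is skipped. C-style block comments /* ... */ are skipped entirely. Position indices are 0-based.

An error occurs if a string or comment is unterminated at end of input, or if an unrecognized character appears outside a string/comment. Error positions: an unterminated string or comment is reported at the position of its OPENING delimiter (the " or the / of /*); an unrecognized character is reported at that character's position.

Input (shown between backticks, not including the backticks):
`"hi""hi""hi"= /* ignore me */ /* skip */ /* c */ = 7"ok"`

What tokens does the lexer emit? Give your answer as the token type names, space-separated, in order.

pos=0: enter STRING mode
pos=0: emit STR "hi" (now at pos=4)
pos=4: enter STRING mode
pos=4: emit STR "hi" (now at pos=8)
pos=8: enter STRING mode
pos=8: emit STR "hi" (now at pos=12)
pos=12: emit EQ '='
pos=14: enter COMMENT mode (saw '/*')
exit COMMENT mode (now at pos=29)
pos=30: enter COMMENT mode (saw '/*')
exit COMMENT mode (now at pos=40)
pos=41: enter COMMENT mode (saw '/*')
exit COMMENT mode (now at pos=48)
pos=49: emit EQ '='
pos=51: emit NUM '7' (now at pos=52)
pos=52: enter STRING mode
pos=52: emit STR "ok" (now at pos=56)
DONE. 7 tokens: [STR, STR, STR, EQ, EQ, NUM, STR]

Answer: STR STR STR EQ EQ NUM STR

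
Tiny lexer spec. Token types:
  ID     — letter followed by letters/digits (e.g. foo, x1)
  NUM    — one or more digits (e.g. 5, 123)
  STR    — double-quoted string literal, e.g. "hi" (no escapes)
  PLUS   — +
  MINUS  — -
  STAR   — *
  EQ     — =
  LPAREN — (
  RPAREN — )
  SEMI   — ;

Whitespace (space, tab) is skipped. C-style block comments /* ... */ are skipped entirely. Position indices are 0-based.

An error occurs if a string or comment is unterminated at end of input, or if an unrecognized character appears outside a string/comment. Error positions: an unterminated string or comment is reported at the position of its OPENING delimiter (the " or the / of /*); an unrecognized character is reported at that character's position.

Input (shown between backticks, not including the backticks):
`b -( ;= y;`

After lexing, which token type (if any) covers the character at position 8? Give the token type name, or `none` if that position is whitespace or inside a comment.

Answer: ID

Derivation:
pos=0: emit ID 'b' (now at pos=1)
pos=2: emit MINUS '-'
pos=3: emit LPAREN '('
pos=5: emit SEMI ';'
pos=6: emit EQ '='
pos=8: emit ID 'y' (now at pos=9)
pos=9: emit SEMI ';'
DONE. 7 tokens: [ID, MINUS, LPAREN, SEMI, EQ, ID, SEMI]
Position 8: char is 'y' -> ID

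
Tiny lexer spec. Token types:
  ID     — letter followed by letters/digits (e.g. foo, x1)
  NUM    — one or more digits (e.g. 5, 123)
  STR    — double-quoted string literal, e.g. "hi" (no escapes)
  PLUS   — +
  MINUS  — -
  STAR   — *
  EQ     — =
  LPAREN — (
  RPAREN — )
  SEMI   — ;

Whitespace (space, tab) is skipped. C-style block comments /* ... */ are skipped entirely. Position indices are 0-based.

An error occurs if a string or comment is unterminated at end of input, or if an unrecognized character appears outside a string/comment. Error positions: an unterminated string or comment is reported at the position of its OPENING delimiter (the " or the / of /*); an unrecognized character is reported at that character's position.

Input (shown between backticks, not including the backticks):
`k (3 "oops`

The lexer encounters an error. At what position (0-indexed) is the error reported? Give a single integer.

Answer: 5

Derivation:
pos=0: emit ID 'k' (now at pos=1)
pos=2: emit LPAREN '('
pos=3: emit NUM '3' (now at pos=4)
pos=5: enter STRING mode
pos=5: ERROR — unterminated string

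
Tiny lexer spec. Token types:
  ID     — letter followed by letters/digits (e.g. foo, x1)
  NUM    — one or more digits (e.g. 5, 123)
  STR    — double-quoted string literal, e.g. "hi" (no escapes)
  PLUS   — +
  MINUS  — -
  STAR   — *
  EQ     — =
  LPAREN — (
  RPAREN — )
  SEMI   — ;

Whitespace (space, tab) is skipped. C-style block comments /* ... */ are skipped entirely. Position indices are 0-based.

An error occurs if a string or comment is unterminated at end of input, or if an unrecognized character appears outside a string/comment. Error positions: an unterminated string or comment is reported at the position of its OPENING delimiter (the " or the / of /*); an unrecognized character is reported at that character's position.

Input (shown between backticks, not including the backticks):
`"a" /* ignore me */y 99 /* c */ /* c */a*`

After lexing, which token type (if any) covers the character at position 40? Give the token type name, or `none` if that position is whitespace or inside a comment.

Answer: STAR

Derivation:
pos=0: enter STRING mode
pos=0: emit STR "a" (now at pos=3)
pos=4: enter COMMENT mode (saw '/*')
exit COMMENT mode (now at pos=19)
pos=19: emit ID 'y' (now at pos=20)
pos=21: emit NUM '99' (now at pos=23)
pos=24: enter COMMENT mode (saw '/*')
exit COMMENT mode (now at pos=31)
pos=32: enter COMMENT mode (saw '/*')
exit COMMENT mode (now at pos=39)
pos=39: emit ID 'a' (now at pos=40)
pos=40: emit STAR '*'
DONE. 5 tokens: [STR, ID, NUM, ID, STAR]
Position 40: char is '*' -> STAR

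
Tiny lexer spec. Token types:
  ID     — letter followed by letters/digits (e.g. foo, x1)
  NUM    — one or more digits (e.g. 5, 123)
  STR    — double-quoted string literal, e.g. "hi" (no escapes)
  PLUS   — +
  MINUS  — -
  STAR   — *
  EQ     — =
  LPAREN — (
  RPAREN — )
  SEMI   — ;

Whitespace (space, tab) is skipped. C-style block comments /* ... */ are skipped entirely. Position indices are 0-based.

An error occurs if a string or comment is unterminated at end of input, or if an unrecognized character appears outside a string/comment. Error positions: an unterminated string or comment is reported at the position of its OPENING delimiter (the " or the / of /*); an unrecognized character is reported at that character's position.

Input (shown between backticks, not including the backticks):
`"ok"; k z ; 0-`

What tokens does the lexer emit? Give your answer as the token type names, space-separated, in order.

pos=0: enter STRING mode
pos=0: emit STR "ok" (now at pos=4)
pos=4: emit SEMI ';'
pos=6: emit ID 'k' (now at pos=7)
pos=8: emit ID 'z' (now at pos=9)
pos=10: emit SEMI ';'
pos=12: emit NUM '0' (now at pos=13)
pos=13: emit MINUS '-'
DONE. 7 tokens: [STR, SEMI, ID, ID, SEMI, NUM, MINUS]

Answer: STR SEMI ID ID SEMI NUM MINUS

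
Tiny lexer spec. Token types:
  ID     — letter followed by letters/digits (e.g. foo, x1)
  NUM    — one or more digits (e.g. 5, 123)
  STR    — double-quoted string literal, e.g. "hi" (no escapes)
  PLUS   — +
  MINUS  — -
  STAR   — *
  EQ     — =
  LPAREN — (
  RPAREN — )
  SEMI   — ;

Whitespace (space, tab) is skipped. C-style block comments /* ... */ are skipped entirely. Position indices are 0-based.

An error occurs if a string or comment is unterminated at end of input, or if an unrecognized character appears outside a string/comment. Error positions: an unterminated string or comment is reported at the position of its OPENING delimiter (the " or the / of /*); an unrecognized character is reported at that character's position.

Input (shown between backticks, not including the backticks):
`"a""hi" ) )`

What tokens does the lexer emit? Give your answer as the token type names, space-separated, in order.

Answer: STR STR RPAREN RPAREN

Derivation:
pos=0: enter STRING mode
pos=0: emit STR "a" (now at pos=3)
pos=3: enter STRING mode
pos=3: emit STR "hi" (now at pos=7)
pos=8: emit RPAREN ')'
pos=10: emit RPAREN ')'
DONE. 4 tokens: [STR, STR, RPAREN, RPAREN]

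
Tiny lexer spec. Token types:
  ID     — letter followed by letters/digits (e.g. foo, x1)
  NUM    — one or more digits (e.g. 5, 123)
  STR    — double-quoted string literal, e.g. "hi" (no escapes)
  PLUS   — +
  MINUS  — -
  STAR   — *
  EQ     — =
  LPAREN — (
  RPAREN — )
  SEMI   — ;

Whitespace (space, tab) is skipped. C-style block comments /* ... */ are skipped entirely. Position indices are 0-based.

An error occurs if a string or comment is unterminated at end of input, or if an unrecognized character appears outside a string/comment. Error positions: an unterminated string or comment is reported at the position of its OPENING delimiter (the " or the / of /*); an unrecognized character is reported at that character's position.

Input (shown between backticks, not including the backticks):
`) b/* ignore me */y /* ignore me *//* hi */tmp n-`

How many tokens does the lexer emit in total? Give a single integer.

Answer: 6

Derivation:
pos=0: emit RPAREN ')'
pos=2: emit ID 'b' (now at pos=3)
pos=3: enter COMMENT mode (saw '/*')
exit COMMENT mode (now at pos=18)
pos=18: emit ID 'y' (now at pos=19)
pos=20: enter COMMENT mode (saw '/*')
exit COMMENT mode (now at pos=35)
pos=35: enter COMMENT mode (saw '/*')
exit COMMENT mode (now at pos=43)
pos=43: emit ID 'tmp' (now at pos=46)
pos=47: emit ID 'n' (now at pos=48)
pos=48: emit MINUS '-'
DONE. 6 tokens: [RPAREN, ID, ID, ID, ID, MINUS]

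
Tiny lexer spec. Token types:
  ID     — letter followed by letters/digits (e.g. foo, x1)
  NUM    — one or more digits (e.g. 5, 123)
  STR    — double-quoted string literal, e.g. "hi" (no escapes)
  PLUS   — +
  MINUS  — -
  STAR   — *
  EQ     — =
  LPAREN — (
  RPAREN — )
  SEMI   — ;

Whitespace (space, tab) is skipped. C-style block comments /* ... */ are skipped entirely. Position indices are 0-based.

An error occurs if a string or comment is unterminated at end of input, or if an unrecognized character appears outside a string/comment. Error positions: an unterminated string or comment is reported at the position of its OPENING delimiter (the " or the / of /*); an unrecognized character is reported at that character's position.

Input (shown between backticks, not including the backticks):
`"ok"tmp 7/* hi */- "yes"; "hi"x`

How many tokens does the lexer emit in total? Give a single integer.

Answer: 8

Derivation:
pos=0: enter STRING mode
pos=0: emit STR "ok" (now at pos=4)
pos=4: emit ID 'tmp' (now at pos=7)
pos=8: emit NUM '7' (now at pos=9)
pos=9: enter COMMENT mode (saw '/*')
exit COMMENT mode (now at pos=17)
pos=17: emit MINUS '-'
pos=19: enter STRING mode
pos=19: emit STR "yes" (now at pos=24)
pos=24: emit SEMI ';'
pos=26: enter STRING mode
pos=26: emit STR "hi" (now at pos=30)
pos=30: emit ID 'x' (now at pos=31)
DONE. 8 tokens: [STR, ID, NUM, MINUS, STR, SEMI, STR, ID]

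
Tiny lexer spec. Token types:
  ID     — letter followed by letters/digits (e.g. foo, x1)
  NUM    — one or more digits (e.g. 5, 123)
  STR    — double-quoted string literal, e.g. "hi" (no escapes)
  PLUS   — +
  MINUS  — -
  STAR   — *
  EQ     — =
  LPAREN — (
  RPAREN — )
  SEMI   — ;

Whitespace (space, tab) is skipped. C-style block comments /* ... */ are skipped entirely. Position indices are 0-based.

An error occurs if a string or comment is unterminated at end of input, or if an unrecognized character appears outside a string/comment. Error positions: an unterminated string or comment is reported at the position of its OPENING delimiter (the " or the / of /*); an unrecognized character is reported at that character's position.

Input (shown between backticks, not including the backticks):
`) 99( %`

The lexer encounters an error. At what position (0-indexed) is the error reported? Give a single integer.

Answer: 6

Derivation:
pos=0: emit RPAREN ')'
pos=2: emit NUM '99' (now at pos=4)
pos=4: emit LPAREN '('
pos=6: ERROR — unrecognized char '%'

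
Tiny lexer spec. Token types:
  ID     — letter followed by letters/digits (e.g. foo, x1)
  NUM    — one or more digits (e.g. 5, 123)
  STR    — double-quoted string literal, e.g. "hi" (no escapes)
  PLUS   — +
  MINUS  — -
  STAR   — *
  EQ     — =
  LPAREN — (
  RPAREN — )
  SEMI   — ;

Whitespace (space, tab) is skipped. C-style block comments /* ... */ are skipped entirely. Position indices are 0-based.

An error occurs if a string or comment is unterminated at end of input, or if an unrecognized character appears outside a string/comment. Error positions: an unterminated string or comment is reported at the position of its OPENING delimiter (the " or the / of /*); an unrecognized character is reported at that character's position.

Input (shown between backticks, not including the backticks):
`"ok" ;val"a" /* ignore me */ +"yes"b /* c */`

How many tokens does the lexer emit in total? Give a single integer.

pos=0: enter STRING mode
pos=0: emit STR "ok" (now at pos=4)
pos=5: emit SEMI ';'
pos=6: emit ID 'val' (now at pos=9)
pos=9: enter STRING mode
pos=9: emit STR "a" (now at pos=12)
pos=13: enter COMMENT mode (saw '/*')
exit COMMENT mode (now at pos=28)
pos=29: emit PLUS '+'
pos=30: enter STRING mode
pos=30: emit STR "yes" (now at pos=35)
pos=35: emit ID 'b' (now at pos=36)
pos=37: enter COMMENT mode (saw '/*')
exit COMMENT mode (now at pos=44)
DONE. 7 tokens: [STR, SEMI, ID, STR, PLUS, STR, ID]

Answer: 7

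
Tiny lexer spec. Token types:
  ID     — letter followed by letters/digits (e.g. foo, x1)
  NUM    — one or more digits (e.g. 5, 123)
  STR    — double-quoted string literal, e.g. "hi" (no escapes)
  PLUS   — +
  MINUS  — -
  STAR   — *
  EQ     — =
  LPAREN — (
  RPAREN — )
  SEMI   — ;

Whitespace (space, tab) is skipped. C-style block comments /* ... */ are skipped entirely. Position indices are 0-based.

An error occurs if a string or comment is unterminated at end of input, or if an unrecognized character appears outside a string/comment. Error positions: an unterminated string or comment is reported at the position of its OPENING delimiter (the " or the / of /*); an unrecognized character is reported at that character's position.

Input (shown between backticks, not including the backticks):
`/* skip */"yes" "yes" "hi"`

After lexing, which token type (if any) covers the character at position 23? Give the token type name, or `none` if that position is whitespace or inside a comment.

pos=0: enter COMMENT mode (saw '/*')
exit COMMENT mode (now at pos=10)
pos=10: enter STRING mode
pos=10: emit STR "yes" (now at pos=15)
pos=16: enter STRING mode
pos=16: emit STR "yes" (now at pos=21)
pos=22: enter STRING mode
pos=22: emit STR "hi" (now at pos=26)
DONE. 3 tokens: [STR, STR, STR]
Position 23: char is 'h' -> STR

Answer: STR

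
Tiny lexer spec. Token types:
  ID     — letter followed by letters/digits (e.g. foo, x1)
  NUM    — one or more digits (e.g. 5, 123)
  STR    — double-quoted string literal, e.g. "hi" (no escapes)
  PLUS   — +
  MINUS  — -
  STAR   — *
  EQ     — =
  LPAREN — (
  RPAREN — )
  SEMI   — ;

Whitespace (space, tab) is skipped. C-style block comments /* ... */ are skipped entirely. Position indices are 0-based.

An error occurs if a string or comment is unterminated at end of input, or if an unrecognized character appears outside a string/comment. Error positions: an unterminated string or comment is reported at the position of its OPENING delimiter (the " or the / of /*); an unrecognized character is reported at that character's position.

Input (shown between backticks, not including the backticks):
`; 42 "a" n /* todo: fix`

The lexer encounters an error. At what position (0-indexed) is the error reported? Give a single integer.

Answer: 11

Derivation:
pos=0: emit SEMI ';'
pos=2: emit NUM '42' (now at pos=4)
pos=5: enter STRING mode
pos=5: emit STR "a" (now at pos=8)
pos=9: emit ID 'n' (now at pos=10)
pos=11: enter COMMENT mode (saw '/*')
pos=11: ERROR — unterminated comment (reached EOF)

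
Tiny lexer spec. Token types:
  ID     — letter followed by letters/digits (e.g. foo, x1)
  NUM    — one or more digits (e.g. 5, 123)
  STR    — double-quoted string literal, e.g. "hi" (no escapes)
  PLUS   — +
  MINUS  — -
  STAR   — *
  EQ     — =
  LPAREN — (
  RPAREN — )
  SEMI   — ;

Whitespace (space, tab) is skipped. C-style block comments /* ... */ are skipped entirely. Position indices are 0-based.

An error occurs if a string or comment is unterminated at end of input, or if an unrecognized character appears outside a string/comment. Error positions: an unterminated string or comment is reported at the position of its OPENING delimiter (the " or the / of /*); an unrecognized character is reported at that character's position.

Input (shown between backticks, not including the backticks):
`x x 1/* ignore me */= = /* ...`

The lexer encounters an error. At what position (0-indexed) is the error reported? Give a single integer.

pos=0: emit ID 'x' (now at pos=1)
pos=2: emit ID 'x' (now at pos=3)
pos=4: emit NUM '1' (now at pos=5)
pos=5: enter COMMENT mode (saw '/*')
exit COMMENT mode (now at pos=20)
pos=20: emit EQ '='
pos=22: emit EQ '='
pos=24: enter COMMENT mode (saw '/*')
pos=24: ERROR — unterminated comment (reached EOF)

Answer: 24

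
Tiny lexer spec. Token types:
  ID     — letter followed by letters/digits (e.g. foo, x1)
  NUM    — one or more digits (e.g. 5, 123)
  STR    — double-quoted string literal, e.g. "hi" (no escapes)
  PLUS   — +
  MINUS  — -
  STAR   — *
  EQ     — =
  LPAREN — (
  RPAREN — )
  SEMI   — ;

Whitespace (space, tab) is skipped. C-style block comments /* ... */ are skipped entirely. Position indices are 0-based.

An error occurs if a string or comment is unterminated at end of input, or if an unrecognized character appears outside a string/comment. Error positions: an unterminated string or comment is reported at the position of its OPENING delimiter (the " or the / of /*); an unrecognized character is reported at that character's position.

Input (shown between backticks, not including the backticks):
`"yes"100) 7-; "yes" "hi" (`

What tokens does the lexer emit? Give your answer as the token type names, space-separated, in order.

Answer: STR NUM RPAREN NUM MINUS SEMI STR STR LPAREN

Derivation:
pos=0: enter STRING mode
pos=0: emit STR "yes" (now at pos=5)
pos=5: emit NUM '100' (now at pos=8)
pos=8: emit RPAREN ')'
pos=10: emit NUM '7' (now at pos=11)
pos=11: emit MINUS '-'
pos=12: emit SEMI ';'
pos=14: enter STRING mode
pos=14: emit STR "yes" (now at pos=19)
pos=20: enter STRING mode
pos=20: emit STR "hi" (now at pos=24)
pos=25: emit LPAREN '('
DONE. 9 tokens: [STR, NUM, RPAREN, NUM, MINUS, SEMI, STR, STR, LPAREN]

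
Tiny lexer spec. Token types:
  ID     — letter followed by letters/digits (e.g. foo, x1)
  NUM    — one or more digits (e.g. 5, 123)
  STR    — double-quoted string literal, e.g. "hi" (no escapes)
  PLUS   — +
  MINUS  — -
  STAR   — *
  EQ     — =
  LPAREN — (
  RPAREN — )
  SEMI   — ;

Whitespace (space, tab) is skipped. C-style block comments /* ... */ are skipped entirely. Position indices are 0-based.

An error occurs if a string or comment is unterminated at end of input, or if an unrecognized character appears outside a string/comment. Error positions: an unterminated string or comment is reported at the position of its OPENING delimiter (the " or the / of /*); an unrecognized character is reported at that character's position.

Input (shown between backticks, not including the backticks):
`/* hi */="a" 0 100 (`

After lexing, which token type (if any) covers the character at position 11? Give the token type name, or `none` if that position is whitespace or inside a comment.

pos=0: enter COMMENT mode (saw '/*')
exit COMMENT mode (now at pos=8)
pos=8: emit EQ '='
pos=9: enter STRING mode
pos=9: emit STR "a" (now at pos=12)
pos=13: emit NUM '0' (now at pos=14)
pos=15: emit NUM '100' (now at pos=18)
pos=19: emit LPAREN '('
DONE. 5 tokens: [EQ, STR, NUM, NUM, LPAREN]
Position 11: char is '"' -> STR

Answer: STR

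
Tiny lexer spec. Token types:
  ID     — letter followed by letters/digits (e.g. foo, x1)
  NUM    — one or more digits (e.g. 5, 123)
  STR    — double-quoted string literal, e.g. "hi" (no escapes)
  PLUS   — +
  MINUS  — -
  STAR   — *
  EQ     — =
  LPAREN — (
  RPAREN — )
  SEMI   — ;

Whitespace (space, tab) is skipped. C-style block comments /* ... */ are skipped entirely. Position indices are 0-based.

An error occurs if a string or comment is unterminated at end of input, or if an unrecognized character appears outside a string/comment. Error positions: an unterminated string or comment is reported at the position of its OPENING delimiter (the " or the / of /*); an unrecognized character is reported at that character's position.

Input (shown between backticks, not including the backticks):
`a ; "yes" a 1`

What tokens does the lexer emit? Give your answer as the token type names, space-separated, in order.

Answer: ID SEMI STR ID NUM

Derivation:
pos=0: emit ID 'a' (now at pos=1)
pos=2: emit SEMI ';'
pos=4: enter STRING mode
pos=4: emit STR "yes" (now at pos=9)
pos=10: emit ID 'a' (now at pos=11)
pos=12: emit NUM '1' (now at pos=13)
DONE. 5 tokens: [ID, SEMI, STR, ID, NUM]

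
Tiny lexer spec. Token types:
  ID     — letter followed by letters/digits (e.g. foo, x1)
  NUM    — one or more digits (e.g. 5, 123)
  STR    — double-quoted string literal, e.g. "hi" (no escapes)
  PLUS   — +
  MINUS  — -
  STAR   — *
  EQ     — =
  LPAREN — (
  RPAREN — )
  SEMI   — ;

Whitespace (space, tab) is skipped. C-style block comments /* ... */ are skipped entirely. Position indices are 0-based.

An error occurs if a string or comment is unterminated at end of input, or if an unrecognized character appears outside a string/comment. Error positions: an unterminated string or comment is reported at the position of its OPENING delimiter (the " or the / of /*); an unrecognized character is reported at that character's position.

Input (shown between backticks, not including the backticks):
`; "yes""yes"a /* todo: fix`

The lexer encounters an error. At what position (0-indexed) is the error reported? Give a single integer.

Answer: 14

Derivation:
pos=0: emit SEMI ';'
pos=2: enter STRING mode
pos=2: emit STR "yes" (now at pos=7)
pos=7: enter STRING mode
pos=7: emit STR "yes" (now at pos=12)
pos=12: emit ID 'a' (now at pos=13)
pos=14: enter COMMENT mode (saw '/*')
pos=14: ERROR — unterminated comment (reached EOF)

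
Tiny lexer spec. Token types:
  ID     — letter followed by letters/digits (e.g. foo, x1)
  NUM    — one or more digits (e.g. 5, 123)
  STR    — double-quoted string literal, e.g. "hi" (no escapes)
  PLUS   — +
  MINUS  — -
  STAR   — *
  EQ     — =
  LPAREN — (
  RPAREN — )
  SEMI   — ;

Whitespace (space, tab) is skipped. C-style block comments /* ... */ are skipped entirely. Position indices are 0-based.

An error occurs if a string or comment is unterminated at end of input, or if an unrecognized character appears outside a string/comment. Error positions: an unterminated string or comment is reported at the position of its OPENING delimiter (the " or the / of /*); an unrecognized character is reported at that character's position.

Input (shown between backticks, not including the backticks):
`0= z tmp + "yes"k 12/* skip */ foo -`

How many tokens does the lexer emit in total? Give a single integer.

pos=0: emit NUM '0' (now at pos=1)
pos=1: emit EQ '='
pos=3: emit ID 'z' (now at pos=4)
pos=5: emit ID 'tmp' (now at pos=8)
pos=9: emit PLUS '+'
pos=11: enter STRING mode
pos=11: emit STR "yes" (now at pos=16)
pos=16: emit ID 'k' (now at pos=17)
pos=18: emit NUM '12' (now at pos=20)
pos=20: enter COMMENT mode (saw '/*')
exit COMMENT mode (now at pos=30)
pos=31: emit ID 'foo' (now at pos=34)
pos=35: emit MINUS '-'
DONE. 10 tokens: [NUM, EQ, ID, ID, PLUS, STR, ID, NUM, ID, MINUS]

Answer: 10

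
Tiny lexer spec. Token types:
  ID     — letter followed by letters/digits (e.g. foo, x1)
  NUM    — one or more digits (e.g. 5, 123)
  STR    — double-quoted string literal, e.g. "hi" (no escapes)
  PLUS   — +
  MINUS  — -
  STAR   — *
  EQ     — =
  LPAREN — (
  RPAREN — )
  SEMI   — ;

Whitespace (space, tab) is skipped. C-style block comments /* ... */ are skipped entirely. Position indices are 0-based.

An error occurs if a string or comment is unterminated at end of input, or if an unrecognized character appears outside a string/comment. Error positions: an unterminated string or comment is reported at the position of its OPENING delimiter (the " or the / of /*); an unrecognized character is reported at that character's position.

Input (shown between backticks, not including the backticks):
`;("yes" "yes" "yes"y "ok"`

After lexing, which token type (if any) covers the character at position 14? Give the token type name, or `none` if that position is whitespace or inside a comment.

pos=0: emit SEMI ';'
pos=1: emit LPAREN '('
pos=2: enter STRING mode
pos=2: emit STR "yes" (now at pos=7)
pos=8: enter STRING mode
pos=8: emit STR "yes" (now at pos=13)
pos=14: enter STRING mode
pos=14: emit STR "yes" (now at pos=19)
pos=19: emit ID 'y' (now at pos=20)
pos=21: enter STRING mode
pos=21: emit STR "ok" (now at pos=25)
DONE. 7 tokens: [SEMI, LPAREN, STR, STR, STR, ID, STR]
Position 14: char is '"' -> STR

Answer: STR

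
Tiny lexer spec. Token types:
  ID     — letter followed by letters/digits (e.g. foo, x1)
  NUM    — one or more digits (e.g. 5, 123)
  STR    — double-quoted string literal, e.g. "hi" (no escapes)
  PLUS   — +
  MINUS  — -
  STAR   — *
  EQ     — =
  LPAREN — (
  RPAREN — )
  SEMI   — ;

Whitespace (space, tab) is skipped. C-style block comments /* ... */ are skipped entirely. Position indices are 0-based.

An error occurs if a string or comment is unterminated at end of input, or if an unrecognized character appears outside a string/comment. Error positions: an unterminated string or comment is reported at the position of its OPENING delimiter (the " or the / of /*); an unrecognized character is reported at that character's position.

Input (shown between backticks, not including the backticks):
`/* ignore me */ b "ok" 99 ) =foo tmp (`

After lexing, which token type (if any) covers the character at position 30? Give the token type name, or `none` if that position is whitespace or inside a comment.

Answer: ID

Derivation:
pos=0: enter COMMENT mode (saw '/*')
exit COMMENT mode (now at pos=15)
pos=16: emit ID 'b' (now at pos=17)
pos=18: enter STRING mode
pos=18: emit STR "ok" (now at pos=22)
pos=23: emit NUM '99' (now at pos=25)
pos=26: emit RPAREN ')'
pos=28: emit EQ '='
pos=29: emit ID 'foo' (now at pos=32)
pos=33: emit ID 'tmp' (now at pos=36)
pos=37: emit LPAREN '('
DONE. 8 tokens: [ID, STR, NUM, RPAREN, EQ, ID, ID, LPAREN]
Position 30: char is 'o' -> ID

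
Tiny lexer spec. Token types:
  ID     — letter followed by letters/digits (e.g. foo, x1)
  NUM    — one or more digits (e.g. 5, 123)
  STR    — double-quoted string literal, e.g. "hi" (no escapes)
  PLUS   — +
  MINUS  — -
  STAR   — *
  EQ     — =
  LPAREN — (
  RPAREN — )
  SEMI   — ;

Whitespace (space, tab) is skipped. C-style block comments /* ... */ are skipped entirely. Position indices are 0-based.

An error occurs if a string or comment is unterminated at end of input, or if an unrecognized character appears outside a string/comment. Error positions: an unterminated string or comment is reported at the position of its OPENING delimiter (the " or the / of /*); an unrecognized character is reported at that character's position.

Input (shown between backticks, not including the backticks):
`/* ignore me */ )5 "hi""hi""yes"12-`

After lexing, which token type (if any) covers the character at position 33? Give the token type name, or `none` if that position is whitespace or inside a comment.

pos=0: enter COMMENT mode (saw '/*')
exit COMMENT mode (now at pos=15)
pos=16: emit RPAREN ')'
pos=17: emit NUM '5' (now at pos=18)
pos=19: enter STRING mode
pos=19: emit STR "hi" (now at pos=23)
pos=23: enter STRING mode
pos=23: emit STR "hi" (now at pos=27)
pos=27: enter STRING mode
pos=27: emit STR "yes" (now at pos=32)
pos=32: emit NUM '12' (now at pos=34)
pos=34: emit MINUS '-'
DONE. 7 tokens: [RPAREN, NUM, STR, STR, STR, NUM, MINUS]
Position 33: char is '2' -> NUM

Answer: NUM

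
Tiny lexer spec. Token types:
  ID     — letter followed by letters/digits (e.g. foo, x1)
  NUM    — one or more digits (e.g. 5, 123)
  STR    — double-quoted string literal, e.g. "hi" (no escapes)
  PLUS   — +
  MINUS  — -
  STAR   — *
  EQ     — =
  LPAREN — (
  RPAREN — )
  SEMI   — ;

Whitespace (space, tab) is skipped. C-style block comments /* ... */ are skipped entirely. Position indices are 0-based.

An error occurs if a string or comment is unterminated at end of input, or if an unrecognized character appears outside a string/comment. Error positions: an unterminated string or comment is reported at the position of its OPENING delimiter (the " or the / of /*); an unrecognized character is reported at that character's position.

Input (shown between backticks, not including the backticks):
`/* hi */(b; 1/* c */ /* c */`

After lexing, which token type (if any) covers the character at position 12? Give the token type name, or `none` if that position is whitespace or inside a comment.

Answer: NUM

Derivation:
pos=0: enter COMMENT mode (saw '/*')
exit COMMENT mode (now at pos=8)
pos=8: emit LPAREN '('
pos=9: emit ID 'b' (now at pos=10)
pos=10: emit SEMI ';'
pos=12: emit NUM '1' (now at pos=13)
pos=13: enter COMMENT mode (saw '/*')
exit COMMENT mode (now at pos=20)
pos=21: enter COMMENT mode (saw '/*')
exit COMMENT mode (now at pos=28)
DONE. 4 tokens: [LPAREN, ID, SEMI, NUM]
Position 12: char is '1' -> NUM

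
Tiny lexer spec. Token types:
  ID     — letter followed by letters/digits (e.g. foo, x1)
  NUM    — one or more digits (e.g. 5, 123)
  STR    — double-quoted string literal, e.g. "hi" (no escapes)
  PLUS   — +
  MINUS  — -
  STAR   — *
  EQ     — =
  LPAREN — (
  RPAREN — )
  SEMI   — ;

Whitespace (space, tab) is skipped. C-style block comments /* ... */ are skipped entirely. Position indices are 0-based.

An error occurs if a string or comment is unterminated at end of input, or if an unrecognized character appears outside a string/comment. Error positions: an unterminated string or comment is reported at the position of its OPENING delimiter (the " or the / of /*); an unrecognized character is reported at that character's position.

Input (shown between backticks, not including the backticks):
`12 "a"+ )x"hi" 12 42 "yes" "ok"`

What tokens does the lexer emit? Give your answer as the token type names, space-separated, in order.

pos=0: emit NUM '12' (now at pos=2)
pos=3: enter STRING mode
pos=3: emit STR "a" (now at pos=6)
pos=6: emit PLUS '+'
pos=8: emit RPAREN ')'
pos=9: emit ID 'x' (now at pos=10)
pos=10: enter STRING mode
pos=10: emit STR "hi" (now at pos=14)
pos=15: emit NUM '12' (now at pos=17)
pos=18: emit NUM '42' (now at pos=20)
pos=21: enter STRING mode
pos=21: emit STR "yes" (now at pos=26)
pos=27: enter STRING mode
pos=27: emit STR "ok" (now at pos=31)
DONE. 10 tokens: [NUM, STR, PLUS, RPAREN, ID, STR, NUM, NUM, STR, STR]

Answer: NUM STR PLUS RPAREN ID STR NUM NUM STR STR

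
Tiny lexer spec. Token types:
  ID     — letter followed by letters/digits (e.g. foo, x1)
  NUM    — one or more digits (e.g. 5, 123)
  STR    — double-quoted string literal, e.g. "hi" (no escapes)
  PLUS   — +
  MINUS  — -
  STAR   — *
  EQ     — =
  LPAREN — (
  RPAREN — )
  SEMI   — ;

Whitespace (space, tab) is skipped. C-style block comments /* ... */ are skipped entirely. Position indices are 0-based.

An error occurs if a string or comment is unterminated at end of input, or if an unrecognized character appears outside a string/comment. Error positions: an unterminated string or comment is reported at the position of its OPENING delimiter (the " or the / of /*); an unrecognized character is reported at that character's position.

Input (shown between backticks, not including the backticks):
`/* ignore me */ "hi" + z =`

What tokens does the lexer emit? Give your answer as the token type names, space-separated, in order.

pos=0: enter COMMENT mode (saw '/*')
exit COMMENT mode (now at pos=15)
pos=16: enter STRING mode
pos=16: emit STR "hi" (now at pos=20)
pos=21: emit PLUS '+'
pos=23: emit ID 'z' (now at pos=24)
pos=25: emit EQ '='
DONE. 4 tokens: [STR, PLUS, ID, EQ]

Answer: STR PLUS ID EQ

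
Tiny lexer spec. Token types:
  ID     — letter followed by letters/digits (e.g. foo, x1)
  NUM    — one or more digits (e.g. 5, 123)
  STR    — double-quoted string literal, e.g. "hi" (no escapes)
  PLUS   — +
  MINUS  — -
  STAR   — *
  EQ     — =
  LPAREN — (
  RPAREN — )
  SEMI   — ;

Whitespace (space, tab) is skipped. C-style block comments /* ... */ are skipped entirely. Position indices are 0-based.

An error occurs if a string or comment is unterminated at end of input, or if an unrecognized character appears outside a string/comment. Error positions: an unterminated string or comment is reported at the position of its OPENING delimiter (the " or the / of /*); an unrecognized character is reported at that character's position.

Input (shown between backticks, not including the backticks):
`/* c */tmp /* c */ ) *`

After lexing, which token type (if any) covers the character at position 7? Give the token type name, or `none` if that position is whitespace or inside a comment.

pos=0: enter COMMENT mode (saw '/*')
exit COMMENT mode (now at pos=7)
pos=7: emit ID 'tmp' (now at pos=10)
pos=11: enter COMMENT mode (saw '/*')
exit COMMENT mode (now at pos=18)
pos=19: emit RPAREN ')'
pos=21: emit STAR '*'
DONE. 3 tokens: [ID, RPAREN, STAR]
Position 7: char is 't' -> ID

Answer: ID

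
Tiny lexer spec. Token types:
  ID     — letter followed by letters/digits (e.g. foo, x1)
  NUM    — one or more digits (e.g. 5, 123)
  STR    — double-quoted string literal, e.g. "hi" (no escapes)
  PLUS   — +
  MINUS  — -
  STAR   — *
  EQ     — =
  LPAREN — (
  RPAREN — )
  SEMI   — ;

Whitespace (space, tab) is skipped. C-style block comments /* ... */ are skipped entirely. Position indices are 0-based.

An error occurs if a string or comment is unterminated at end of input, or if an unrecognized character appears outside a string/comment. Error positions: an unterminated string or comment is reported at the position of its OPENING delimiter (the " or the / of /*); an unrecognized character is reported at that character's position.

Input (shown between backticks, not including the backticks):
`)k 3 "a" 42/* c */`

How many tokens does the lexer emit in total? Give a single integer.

pos=0: emit RPAREN ')'
pos=1: emit ID 'k' (now at pos=2)
pos=3: emit NUM '3' (now at pos=4)
pos=5: enter STRING mode
pos=5: emit STR "a" (now at pos=8)
pos=9: emit NUM '42' (now at pos=11)
pos=11: enter COMMENT mode (saw '/*')
exit COMMENT mode (now at pos=18)
DONE. 5 tokens: [RPAREN, ID, NUM, STR, NUM]

Answer: 5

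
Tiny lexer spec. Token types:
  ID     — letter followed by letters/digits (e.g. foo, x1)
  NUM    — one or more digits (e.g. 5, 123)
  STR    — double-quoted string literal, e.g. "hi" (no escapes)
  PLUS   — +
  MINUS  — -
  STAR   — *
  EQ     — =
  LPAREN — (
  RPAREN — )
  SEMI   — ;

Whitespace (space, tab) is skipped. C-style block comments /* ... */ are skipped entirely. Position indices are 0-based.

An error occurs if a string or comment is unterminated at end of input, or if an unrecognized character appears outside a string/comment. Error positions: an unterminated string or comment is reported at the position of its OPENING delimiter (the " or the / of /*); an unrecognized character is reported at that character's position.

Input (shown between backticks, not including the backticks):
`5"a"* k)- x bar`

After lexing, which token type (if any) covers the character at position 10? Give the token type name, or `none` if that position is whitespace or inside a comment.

Answer: ID

Derivation:
pos=0: emit NUM '5' (now at pos=1)
pos=1: enter STRING mode
pos=1: emit STR "a" (now at pos=4)
pos=4: emit STAR '*'
pos=6: emit ID 'k' (now at pos=7)
pos=7: emit RPAREN ')'
pos=8: emit MINUS '-'
pos=10: emit ID 'x' (now at pos=11)
pos=12: emit ID 'bar' (now at pos=15)
DONE. 8 tokens: [NUM, STR, STAR, ID, RPAREN, MINUS, ID, ID]
Position 10: char is 'x' -> ID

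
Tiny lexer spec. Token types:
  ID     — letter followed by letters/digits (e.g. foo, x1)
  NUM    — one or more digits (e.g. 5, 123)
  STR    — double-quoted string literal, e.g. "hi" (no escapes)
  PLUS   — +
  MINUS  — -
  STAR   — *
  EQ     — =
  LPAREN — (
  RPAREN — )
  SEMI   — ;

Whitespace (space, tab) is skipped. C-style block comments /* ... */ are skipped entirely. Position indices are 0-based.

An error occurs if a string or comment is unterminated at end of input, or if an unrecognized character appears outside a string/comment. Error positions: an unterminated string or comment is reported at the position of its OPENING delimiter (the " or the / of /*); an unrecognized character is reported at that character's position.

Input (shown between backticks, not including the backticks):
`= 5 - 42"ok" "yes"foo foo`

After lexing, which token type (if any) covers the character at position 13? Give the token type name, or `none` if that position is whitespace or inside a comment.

Answer: STR

Derivation:
pos=0: emit EQ '='
pos=2: emit NUM '5' (now at pos=3)
pos=4: emit MINUS '-'
pos=6: emit NUM '42' (now at pos=8)
pos=8: enter STRING mode
pos=8: emit STR "ok" (now at pos=12)
pos=13: enter STRING mode
pos=13: emit STR "yes" (now at pos=18)
pos=18: emit ID 'foo' (now at pos=21)
pos=22: emit ID 'foo' (now at pos=25)
DONE. 8 tokens: [EQ, NUM, MINUS, NUM, STR, STR, ID, ID]
Position 13: char is '"' -> STR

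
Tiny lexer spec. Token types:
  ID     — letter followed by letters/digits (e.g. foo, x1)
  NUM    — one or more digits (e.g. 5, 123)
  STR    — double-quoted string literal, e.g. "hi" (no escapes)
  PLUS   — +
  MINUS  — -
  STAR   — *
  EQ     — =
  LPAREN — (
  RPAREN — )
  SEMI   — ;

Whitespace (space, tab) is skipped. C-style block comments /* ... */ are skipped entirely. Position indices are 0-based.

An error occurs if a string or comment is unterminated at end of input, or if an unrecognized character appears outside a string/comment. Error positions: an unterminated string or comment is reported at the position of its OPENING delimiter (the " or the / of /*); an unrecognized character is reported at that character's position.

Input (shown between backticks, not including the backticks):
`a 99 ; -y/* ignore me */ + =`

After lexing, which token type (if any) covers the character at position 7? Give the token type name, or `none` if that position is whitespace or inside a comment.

Answer: MINUS

Derivation:
pos=0: emit ID 'a' (now at pos=1)
pos=2: emit NUM '99' (now at pos=4)
pos=5: emit SEMI ';'
pos=7: emit MINUS '-'
pos=8: emit ID 'y' (now at pos=9)
pos=9: enter COMMENT mode (saw '/*')
exit COMMENT mode (now at pos=24)
pos=25: emit PLUS '+'
pos=27: emit EQ '='
DONE. 7 tokens: [ID, NUM, SEMI, MINUS, ID, PLUS, EQ]
Position 7: char is '-' -> MINUS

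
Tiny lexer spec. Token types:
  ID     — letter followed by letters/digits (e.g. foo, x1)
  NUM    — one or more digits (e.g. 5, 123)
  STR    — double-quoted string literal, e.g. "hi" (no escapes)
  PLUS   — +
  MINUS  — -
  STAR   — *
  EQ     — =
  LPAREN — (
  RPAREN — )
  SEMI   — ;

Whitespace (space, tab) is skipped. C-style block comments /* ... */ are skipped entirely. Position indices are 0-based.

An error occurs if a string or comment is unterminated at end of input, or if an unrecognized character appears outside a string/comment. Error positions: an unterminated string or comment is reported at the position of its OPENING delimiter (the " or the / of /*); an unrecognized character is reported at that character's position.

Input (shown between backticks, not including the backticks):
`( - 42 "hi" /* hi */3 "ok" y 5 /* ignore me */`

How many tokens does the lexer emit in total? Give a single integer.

Answer: 8

Derivation:
pos=0: emit LPAREN '('
pos=2: emit MINUS '-'
pos=4: emit NUM '42' (now at pos=6)
pos=7: enter STRING mode
pos=7: emit STR "hi" (now at pos=11)
pos=12: enter COMMENT mode (saw '/*')
exit COMMENT mode (now at pos=20)
pos=20: emit NUM '3' (now at pos=21)
pos=22: enter STRING mode
pos=22: emit STR "ok" (now at pos=26)
pos=27: emit ID 'y' (now at pos=28)
pos=29: emit NUM '5' (now at pos=30)
pos=31: enter COMMENT mode (saw '/*')
exit COMMENT mode (now at pos=46)
DONE. 8 tokens: [LPAREN, MINUS, NUM, STR, NUM, STR, ID, NUM]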